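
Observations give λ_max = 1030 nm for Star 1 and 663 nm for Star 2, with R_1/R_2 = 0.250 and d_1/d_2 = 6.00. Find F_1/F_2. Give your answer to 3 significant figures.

2.98×10^-4

Wien's law: T_1/T_2 = λ_2/λ_1 = 663/1030 = 0.6437.
L_1/L_2 = (R_1/R_2)²(T_1/T_2)⁴ = (0.250)²(0.6437)⁴ = 0.01073.
F_1/F_2 = (L_1/L_2)/(d_1/d_2)² = 0.01073/(6.00)² = 2.980×10^-4.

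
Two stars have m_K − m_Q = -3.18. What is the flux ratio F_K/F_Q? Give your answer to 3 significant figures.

18.7

F_K/F_Q = 10^(−(m_K − m_Q)/2.5) = 10^(3.18/2.5) = 10^1.272 = 18.71.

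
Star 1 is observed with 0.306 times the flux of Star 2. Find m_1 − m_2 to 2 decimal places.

m_1 − m_2 = −2.5 log₁₀(F_1/F_2) = −2.5 log₁₀(0.306) = −2.5 × (-0.514) = 1.286.

1.29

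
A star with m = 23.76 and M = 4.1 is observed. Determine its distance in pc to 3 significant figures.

8.55×10^4 pc

m − M = 5 log₁₀(d/10 pc)
23.76 − (4.1) = 19.66 = 5 log₁₀(d/10)
d = 10 × 10^(19.66/5) = 10 × 10^3.932 = 8.551×10^4 pc.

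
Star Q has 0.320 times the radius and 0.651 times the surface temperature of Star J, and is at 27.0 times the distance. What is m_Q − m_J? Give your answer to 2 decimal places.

L_Q/L_J = (0.320)²(0.651)⁴ = 0.01839.
F_Q/F_J = (L_Q/L_J)/(d_Q/d_J)² = 0.01839/729.0 = 2.523×10^-5.
m_Q − m_J = −2.5 log₁₀(2.523×10^-5) = 11.50.

11.50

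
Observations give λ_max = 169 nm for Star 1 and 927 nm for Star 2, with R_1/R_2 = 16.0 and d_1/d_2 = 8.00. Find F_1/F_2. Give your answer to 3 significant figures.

Wien's law: T_1/T_2 = λ_2/λ_1 = 927/169 = 5.485.
L_1/L_2 = (R_1/R_2)²(T_1/T_2)⁴ = (16.0)²(5.485)⁴ = 2.317×10^5.
F_1/F_2 = (L_1/L_2)/(d_1/d_2)² = 2.317×10^5/(8.00)² = 3621.

3.62×10^3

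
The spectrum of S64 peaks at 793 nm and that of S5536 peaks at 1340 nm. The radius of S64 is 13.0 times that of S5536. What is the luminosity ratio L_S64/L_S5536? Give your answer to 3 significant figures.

Wien's law gives T ∝ 1/λ_max, so T_S64/T_S5536 = λ_S5536/λ_S64 = 1340/793 = 1.690.
Then L ∝ R²T⁴ gives L_S64/L_S5536 = (13.0)² × (1.690)⁴ = 169.0 × 8.153 = 1378.

1.38×10^3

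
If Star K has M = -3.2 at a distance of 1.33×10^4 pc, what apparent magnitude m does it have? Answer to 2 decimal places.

12.42

m = M + 5 log₁₀(d/10 pc) = -3.2 + 5 log₁₀(1.33×10^4/10)
  = -3.2 + 5 × 3.124 = -3.2 + 15.62 = 12.42.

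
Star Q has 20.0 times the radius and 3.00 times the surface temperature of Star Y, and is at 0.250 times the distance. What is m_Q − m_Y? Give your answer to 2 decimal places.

-14.29

L_Q/L_Y = (20.0)²(3.00)⁴ = 3.240×10^4.
F_Q/F_Y = (L_Q/L_Y)/(d_Q/d_Y)² = 3.240×10^4/0.06250 = 5.184×10^5.
m_Q − m_Y = −2.5 log₁₀(5.184×10^5) = -14.29.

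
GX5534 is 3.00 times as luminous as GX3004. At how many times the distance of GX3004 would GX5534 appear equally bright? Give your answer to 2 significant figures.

Equal flux requires L_GX5534/d_GX5534² = L_GX3004/d_GX3004², so d_GX5534/d_GX3004 = √(L_GX5534/L_GX3004)
= √(3.00) = 1.732.

1.7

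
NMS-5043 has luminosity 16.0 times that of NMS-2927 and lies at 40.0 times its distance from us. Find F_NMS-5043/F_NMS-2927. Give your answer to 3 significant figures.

0.0100

F = L/(4πd²), so F_NMS-5043/F_NMS-2927 = (L_NMS-5043/L_NMS-2927) / (d_NMS-5043/d_NMS-2927)²
= 16.0 / (40.0)² = 16.0 / 1600 = 0.01000.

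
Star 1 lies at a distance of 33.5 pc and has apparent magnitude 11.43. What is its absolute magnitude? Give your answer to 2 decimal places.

M = m − 5 log₁₀(d/10 pc) = 11.43 − 5 log₁₀(33.5/10)
  = 11.43 − 5 × 0.525 = 11.43 − 2.63 = 8.80.

8.80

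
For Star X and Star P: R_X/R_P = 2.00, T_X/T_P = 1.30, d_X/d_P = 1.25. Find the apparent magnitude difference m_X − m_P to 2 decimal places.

L_X/L_P = (2.00)²(1.30)⁴ = 11.42.
F_X/F_P = (L_X/L_P)/(d_X/d_P)² = 11.42/1.562 = 7.312.
m_X − m_P = −2.5 log₁₀(7.312) = -2.16.

-2.16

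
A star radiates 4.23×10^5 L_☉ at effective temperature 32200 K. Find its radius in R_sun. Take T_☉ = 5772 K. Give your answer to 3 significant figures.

20.9 R_sun

R/R_☉ = √(L/L_☉) / (T/T_☉)² = √(4.23×10^5) / (5.579)²
       = 650.4 / 31.12 = 20.90.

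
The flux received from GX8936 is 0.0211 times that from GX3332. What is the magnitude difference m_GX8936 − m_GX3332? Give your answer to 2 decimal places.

m_GX8936 − m_GX3332 = −2.5 log₁₀(F_GX8936/F_GX3332) = −2.5 log₁₀(0.0211) = −2.5 × (-1.676) = 4.189.

4.19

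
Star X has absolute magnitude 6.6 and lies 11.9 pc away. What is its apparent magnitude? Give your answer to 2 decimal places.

m = M + 5 log₁₀(d/10 pc) = 6.6 + 5 log₁₀(11.9/10)
  = 6.6 + 5 × 0.076 = 6.6 + 0.38 = 6.98.

6.98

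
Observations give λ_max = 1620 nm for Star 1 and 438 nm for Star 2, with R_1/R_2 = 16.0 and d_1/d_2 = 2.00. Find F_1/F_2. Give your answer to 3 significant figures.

Wien's law: T_1/T_2 = λ_2/λ_1 = 438/1620 = 0.2704.
L_1/L_2 = (R_1/R_2)²(T_1/T_2)⁴ = (16.0)²(0.2704)⁴ = 1.368.
F_1/F_2 = (L_1/L_2)/(d_1/d_2)² = 1.368/(2.00)² = 0.3420.

0.342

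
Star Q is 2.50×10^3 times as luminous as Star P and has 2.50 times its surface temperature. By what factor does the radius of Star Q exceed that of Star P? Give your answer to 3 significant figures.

8.00

L ∝ R²T⁴ gives R ∝ √L / T², so
R_Q/R_P = √(2.50×10^3) / (2.50)² = 50.00 / 6.250 = 8.000.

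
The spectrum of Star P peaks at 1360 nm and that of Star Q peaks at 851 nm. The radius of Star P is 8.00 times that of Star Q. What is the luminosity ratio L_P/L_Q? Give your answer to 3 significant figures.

9.81

Wien's law gives T ∝ 1/λ_max, so T_P/T_Q = λ_Q/λ_P = 851/1360 = 0.6257.
Then L ∝ R²T⁴ gives L_P/L_Q = (8.00)² × (0.6257)⁴ = 64.00 × 0.1533 = 9.812.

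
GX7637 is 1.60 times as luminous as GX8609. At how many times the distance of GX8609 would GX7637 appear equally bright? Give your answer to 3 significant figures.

Equal flux requires L_GX7637/d_GX7637² = L_GX8609/d_GX8609², so d_GX7637/d_GX8609 = √(L_GX7637/L_GX8609)
= √(1.60) = 1.265.

1.26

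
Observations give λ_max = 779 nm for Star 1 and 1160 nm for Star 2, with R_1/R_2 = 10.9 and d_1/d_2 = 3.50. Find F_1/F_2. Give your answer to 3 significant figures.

47.7

Wien's law: T_1/T_2 = λ_2/λ_1 = 1160/779 = 1.489.
L_1/L_2 = (R_1/R_2)²(T_1/T_2)⁴ = (10.9)²(1.489)⁴ = 584.2.
F_1/F_2 = (L_1/L_2)/(d_1/d_2)² = 584.2/(3.50)² = 47.69.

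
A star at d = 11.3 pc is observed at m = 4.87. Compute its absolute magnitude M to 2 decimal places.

M = m − 5 log₁₀(d/10 pc) = 4.87 − 5 log₁₀(11.3/10)
  = 4.87 − 5 × 0.053 = 4.87 − 0.27 = 4.60.

4.60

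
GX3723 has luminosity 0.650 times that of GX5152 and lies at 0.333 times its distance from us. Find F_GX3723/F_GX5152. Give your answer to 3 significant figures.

5.86

F = L/(4πd²), so F_GX3723/F_GX5152 = (L_GX3723/L_GX5152) / (d_GX3723/d_GX5152)²
= 0.650 / (0.333)² = 0.650 / 0.1109 = 5.862.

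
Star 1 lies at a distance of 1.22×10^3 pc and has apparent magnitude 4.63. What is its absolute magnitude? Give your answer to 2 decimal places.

-5.80

M = m − 5 log₁₀(d/10 pc) = 4.63 − 5 log₁₀(1.22×10^3/10)
  = 4.63 − 5 × 2.086 = 4.63 − 10.43 = -5.80.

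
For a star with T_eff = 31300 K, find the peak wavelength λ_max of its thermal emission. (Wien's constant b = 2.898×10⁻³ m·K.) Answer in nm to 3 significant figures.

92.6 nm

λ_max = b/T = 2.898×10⁻³ / 31300 = 9.26×10^-8 m = 92.59 nm.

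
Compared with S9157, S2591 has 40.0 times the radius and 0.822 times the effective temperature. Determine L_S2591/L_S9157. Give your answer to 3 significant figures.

From the Stefan–Boltzmann law, L ∝ R²T⁴, so
L_S2591/L_S9157 = (R_S2591/R_S9157)² (T_S2591/T_S9157)⁴ = (40.0)² × (0.822)⁴ = 1600 × 0.4565 = 730.5.

730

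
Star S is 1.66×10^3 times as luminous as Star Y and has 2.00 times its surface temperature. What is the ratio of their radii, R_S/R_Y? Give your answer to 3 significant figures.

10.2

L ∝ R²T⁴ gives R ∝ √L / T², so
R_S/R_Y = √(1.66×10^3) / (2.00)² = 40.74 / 4.000 = 10.19.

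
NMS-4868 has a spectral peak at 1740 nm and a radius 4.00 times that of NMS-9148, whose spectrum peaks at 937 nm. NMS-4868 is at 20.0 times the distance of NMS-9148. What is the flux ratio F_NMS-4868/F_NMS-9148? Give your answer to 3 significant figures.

Wien's law: T_NMS-4868/T_NMS-9148 = λ_NMS-9148/λ_NMS-4868 = 937/1740 = 0.5385.
L_NMS-4868/L_NMS-9148 = (R_NMS-4868/R_NMS-9148)²(T_NMS-4868/T_NMS-9148)⁴ = (4.00)²(0.5385)⁴ = 1.345.
F_NMS-4868/F_NMS-9148 = (L_NMS-4868/L_NMS-9148)/(d_NMS-4868/d_NMS-9148)² = 1.345/(20.0)² = 0.003364.

0.00336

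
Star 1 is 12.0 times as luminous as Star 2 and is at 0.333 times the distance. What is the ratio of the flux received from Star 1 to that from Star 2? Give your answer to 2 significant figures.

F = L/(4πd²), so F_1/F_2 = (L_1/L_2) / (d_1/d_2)²
= 12.0 / (0.333)² = 12.0 / 0.1109 = 108.2.

1.1×10^2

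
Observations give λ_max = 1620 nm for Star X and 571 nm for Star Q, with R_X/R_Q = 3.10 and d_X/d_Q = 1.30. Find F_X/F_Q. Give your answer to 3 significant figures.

Wien's law: T_X/T_Q = λ_Q/λ_X = 571/1620 = 0.3525.
L_X/L_Q = (R_X/R_Q)²(T_X/T_Q)⁴ = (3.10)²(0.3525)⁴ = 0.1483.
F_X/F_Q = (L_X/L_Q)/(d_X/d_Q)² = 0.1483/(1.30)² = 0.08776.

0.0878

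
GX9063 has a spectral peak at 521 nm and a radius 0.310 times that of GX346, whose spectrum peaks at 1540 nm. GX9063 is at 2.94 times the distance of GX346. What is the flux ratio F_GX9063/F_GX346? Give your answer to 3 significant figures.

Wien's law: T_GX9063/T_GX346 = λ_GX346/λ_GX9063 = 1540/521 = 2.956.
L_GX9063/L_GX346 = (R_GX9063/R_GX346)²(T_GX9063/T_GX346)⁴ = (0.310)²(2.956)⁴ = 7.336.
F_GX9063/F_GX346 = (L_GX9063/L_GX346)/(d_GX9063/d_GX346)² = 7.336/(2.94)² = 0.8487.

0.849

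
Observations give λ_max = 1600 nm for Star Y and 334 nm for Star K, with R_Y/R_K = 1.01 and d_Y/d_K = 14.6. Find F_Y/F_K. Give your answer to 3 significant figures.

Wien's law: T_Y/T_K = λ_K/λ_Y = 334/1600 = 0.2087.
L_Y/L_K = (R_Y/R_K)²(T_Y/T_K)⁴ = (1.01)²(0.2087)⁴ = 0.001937.
F_Y/F_K = (L_Y/L_K)/(d_Y/d_K)² = 0.001937/(14.6)² = 9.087×10^-6.

9.09×10^-6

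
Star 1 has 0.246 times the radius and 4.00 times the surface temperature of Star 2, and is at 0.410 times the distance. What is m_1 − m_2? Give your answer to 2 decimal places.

L_1/L_2 = (0.246)²(4.00)⁴ = 15.49.
F_1/F_2 = (L_1/L_2)/(d_1/d_2)² = 15.49/0.1681 = 92.16.
m_1 − m_2 = −2.5 log₁₀(92.16) = -4.91.

-4.91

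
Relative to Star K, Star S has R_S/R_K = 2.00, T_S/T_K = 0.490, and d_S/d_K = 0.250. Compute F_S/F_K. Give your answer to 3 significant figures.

L_S/L_K = (R_S/R_K)²(T_S/T_K)⁴ = (2.00)² × (0.490)⁴ = 0.2306.
F_S/F_K = (L_S/L_K)/(d_S/d_K)² = 0.2306 / (0.250)² = 3.689.

3.69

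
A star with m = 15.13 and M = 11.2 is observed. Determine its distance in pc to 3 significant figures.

61.1 pc

m − M = 5 log₁₀(d/10 pc)
15.13 − (11.2) = 3.93 = 5 log₁₀(d/10)
d = 10 × 10^(3.93/5) = 10 × 10^0.786 = 61.09 pc.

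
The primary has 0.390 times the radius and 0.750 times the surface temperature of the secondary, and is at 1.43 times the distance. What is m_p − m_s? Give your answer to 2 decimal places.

4.07

L_p/L_s = (0.390)²(0.750)⁴ = 0.04813.
F_p/F_s = (L_p/L_s)/(d_p/d_s)² = 0.04813/2.045 = 0.02353.
m_p − m_s = −2.5 log₁₀(0.02353) = 4.07.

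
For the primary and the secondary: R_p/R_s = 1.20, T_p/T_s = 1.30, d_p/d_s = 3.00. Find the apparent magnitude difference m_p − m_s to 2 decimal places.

0.85

L_p/L_s = (1.20)²(1.30)⁴ = 4.113.
F_p/F_s = (L_p/L_s)/(d_p/d_s)² = 4.113/9.000 = 0.4570.
m_p − m_s = −2.5 log₁₀(0.4570) = 0.85.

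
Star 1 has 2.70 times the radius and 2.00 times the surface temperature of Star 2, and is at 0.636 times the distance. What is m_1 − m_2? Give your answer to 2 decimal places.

-6.15

L_1/L_2 = (2.70)²(2.00)⁴ = 116.6.
F_1/F_2 = (L_1/L_2)/(d_1/d_2)² = 116.6/0.4045 = 288.4.
m_1 − m_2 = −2.5 log₁₀(288.4) = -6.15.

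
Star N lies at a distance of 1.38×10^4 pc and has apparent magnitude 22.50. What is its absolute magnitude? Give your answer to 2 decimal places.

M = m − 5 log₁₀(d/10 pc) = 22.50 − 5 log₁₀(1.38×10^4/10)
  = 22.50 − 5 × 3.140 = 22.50 − 15.70 = 6.80.

6.80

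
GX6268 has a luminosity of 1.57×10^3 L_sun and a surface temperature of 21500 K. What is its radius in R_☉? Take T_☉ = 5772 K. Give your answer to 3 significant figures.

2.86 R_☉

R/R_☉ = √(L/L_☉) / (T/T_☉)² = √(1.57×10^3) / (3.725)²
       = 39.62 / 13.87 = 2.856.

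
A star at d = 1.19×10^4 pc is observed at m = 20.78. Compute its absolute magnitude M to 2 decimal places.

M = m − 5 log₁₀(d/10 pc) = 20.78 − 5 log₁₀(1.19×10^4/10)
  = 20.78 − 5 × 3.076 = 20.78 − 15.38 = 5.40.

5.40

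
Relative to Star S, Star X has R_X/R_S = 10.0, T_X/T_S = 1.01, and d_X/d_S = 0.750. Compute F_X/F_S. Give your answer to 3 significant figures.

L_X/L_S = (R_X/R_S)²(T_X/T_S)⁴ = (10.0)² × (1.01)⁴ = 104.1.
F_X/F_S = (L_X/L_S)/(d_X/d_S)² = 104.1 / (0.750)² = 185.0.

185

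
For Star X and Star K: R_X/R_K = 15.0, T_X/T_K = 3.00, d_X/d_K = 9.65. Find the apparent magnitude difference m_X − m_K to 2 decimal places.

-5.73

L_X/L_K = (15.0)²(3.00)⁴ = 1.822×10^4.
F_X/F_K = (L_X/L_K)/(d_X/d_K)² = 1.822×10^4/93.12 = 195.7.
m_X − m_K = −2.5 log₁₀(195.7) = -5.73.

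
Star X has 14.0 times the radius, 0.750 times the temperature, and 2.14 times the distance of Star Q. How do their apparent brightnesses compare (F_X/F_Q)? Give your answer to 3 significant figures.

L_X/L_Q = (R_X/R_Q)²(T_X/T_Q)⁴ = (14.0)² × (0.750)⁴ = 62.02.
F_X/F_Q = (L_X/L_Q)/(d_X/d_Q)² = 62.02 / (2.14)² = 13.54.

13.5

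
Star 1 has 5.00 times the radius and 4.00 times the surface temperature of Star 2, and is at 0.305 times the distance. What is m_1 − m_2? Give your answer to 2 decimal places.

L_1/L_2 = (5.00)²(4.00)⁴ = 6400.
F_1/F_2 = (L_1/L_2)/(d_1/d_2)² = 6400/0.09302 = 6.880×10^4.
m_1 − m_2 = −2.5 log₁₀(6.880×10^4) = -12.09.

-12.09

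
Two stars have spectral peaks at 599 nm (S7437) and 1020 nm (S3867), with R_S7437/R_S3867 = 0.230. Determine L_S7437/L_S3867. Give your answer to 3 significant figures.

0.445

Wien's law gives T ∝ 1/λ_max, so T_S7437/T_S3867 = λ_S3867/λ_S7437 = 1020/599 = 1.703.
Then L ∝ R²T⁴ gives L_S7437/L_S3867 = (0.230)² × (1.703)⁴ = 0.05290 × 8.408 = 0.4448.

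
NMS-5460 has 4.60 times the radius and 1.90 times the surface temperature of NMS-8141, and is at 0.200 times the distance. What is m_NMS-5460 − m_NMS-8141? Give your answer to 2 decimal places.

-9.60

L_NMS-5460/L_NMS-8141 = (4.60)²(1.90)⁴ = 275.8.
F_NMS-5460/F_NMS-8141 = (L_NMS-5460/L_NMS-8141)/(d_NMS-5460/d_NMS-8141)² = 275.8/0.04000 = 6894.
m_NMS-5460 − m_NMS-8141 = −2.5 log₁₀(6894) = -9.60.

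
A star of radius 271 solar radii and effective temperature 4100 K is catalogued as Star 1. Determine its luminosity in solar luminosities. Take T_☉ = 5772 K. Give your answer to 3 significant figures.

1.87×10^4 solar luminosities

L/L_☉ = (R/R_☉)² (T/T_☉)⁴ = (271)² × (4100/5772)⁴
       = 7.344×10^4 × (0.7103)⁴ = 7.344×10^4 × 0.2546 = 1.870×10^4.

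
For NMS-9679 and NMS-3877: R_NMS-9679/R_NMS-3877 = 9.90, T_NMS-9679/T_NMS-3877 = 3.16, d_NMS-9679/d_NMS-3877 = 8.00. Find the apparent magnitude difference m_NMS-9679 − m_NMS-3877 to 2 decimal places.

-5.46

L_NMS-9679/L_NMS-3877 = (9.90)²(3.16)⁴ = 9773.
F_NMS-9679/F_NMS-3877 = (L_NMS-9679/L_NMS-3877)/(d_NMS-9679/d_NMS-3877)² = 9773/64.00 = 152.7.
m_NMS-9679 − m_NMS-3877 = −2.5 log₁₀(152.7) = -5.46.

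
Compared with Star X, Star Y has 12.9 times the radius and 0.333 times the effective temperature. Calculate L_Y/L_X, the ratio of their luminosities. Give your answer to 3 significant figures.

2.05

From the Stefan–Boltzmann law, L ∝ R²T⁴, so
L_Y/L_X = (R_Y/R_X)² (T_Y/T_X)⁴ = (12.9)² × (0.333)⁴ = 166.4 × 0.01230 = 2.046.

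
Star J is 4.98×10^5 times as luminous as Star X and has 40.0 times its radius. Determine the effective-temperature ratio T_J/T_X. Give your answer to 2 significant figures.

L ∝ R²T⁴ gives T ∝ (L/R²)^(1/4), so
T_J/T_X = (4.98×10^5 / 40.0²)^(1/4) = (311.2)^(1/4) = 4.200.

4.2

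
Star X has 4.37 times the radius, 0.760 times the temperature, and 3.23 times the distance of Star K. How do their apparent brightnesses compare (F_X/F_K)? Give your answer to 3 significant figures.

0.611

L_X/L_K = (R_X/R_K)²(T_X/T_K)⁴ = (4.37)² × (0.760)⁴ = 6.371.
F_X/F_K = (L_X/L_K)/(d_X/d_K)² = 6.371 / (3.23)² = 0.6107.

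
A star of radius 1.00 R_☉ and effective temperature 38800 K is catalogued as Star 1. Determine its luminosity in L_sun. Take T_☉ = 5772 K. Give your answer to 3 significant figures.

2.04×10^3 L_sun

L/L_☉ = (R/R_☉)² (T/T_☉)⁴ = (1.00)² × (38800/5772)⁴
       = 1.000 × (6.722)⁴ = 1.000 × 2042 = 2042.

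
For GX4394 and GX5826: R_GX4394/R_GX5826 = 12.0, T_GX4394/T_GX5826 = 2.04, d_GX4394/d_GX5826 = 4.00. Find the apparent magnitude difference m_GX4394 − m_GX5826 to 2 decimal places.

-5.48

L_GX4394/L_GX5826 = (12.0)²(2.04)⁴ = 2494.
F_GX4394/F_GX5826 = (L_GX4394/L_GX5826)/(d_GX4394/d_GX5826)² = 2494/16.00 = 155.9.
m_GX4394 − m_GX5826 = −2.5 log₁₀(155.9) = -5.48.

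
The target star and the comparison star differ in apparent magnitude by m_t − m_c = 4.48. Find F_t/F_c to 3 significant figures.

0.0161

F_t/F_c = 10^(−(m_t − m_c)/2.5) = 10^(-4.48/2.5) = 10^-1.792 = 0.01614.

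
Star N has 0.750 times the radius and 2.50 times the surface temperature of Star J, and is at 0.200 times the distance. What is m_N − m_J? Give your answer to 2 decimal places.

-6.85

L_N/L_J = (0.750)²(2.50)⁴ = 21.97.
F_N/F_J = (L_N/L_J)/(d_N/d_J)² = 21.97/0.04000 = 549.3.
m_N − m_J = −2.5 log₁₀(549.3) = -6.85.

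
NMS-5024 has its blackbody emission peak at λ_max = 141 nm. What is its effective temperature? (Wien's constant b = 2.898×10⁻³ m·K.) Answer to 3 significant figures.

T = b/λ_max = 2.898×10⁻³ / (141×10⁻⁹) = 2.055×10^4 K.

2.06×10^4 K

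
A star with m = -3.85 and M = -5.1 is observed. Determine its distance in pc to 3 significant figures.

17.8 pc

m − M = 5 log₁₀(d/10 pc)
-3.85 − (-5.1) = 1.25 = 5 log₁₀(d/10)
d = 10 × 10^(1.25/5) = 10 × 10^0.250 = 17.78 pc.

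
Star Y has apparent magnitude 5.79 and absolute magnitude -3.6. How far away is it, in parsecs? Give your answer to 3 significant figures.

755 pc

m − M = 5 log₁₀(d/10 pc)
5.79 − (-3.6) = 9.39 = 5 log₁₀(d/10)
d = 10 × 10^(9.39/5) = 10 × 10^1.878 = 755.1 pc.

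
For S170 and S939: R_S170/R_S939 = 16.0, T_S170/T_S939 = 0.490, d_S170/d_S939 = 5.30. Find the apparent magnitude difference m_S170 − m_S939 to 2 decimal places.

L_S170/L_S939 = (16.0)²(0.490)⁴ = 14.76.
F_S170/F_S939 = (L_S170/L_S939)/(d_S170/d_S939)² = 14.76/28.09 = 0.5254.
m_S170 − m_S939 = −2.5 log₁₀(0.5254) = 0.70.

0.70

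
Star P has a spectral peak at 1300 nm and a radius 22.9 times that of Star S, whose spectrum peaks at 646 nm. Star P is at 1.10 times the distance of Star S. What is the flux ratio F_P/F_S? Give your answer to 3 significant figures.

26.4

Wien's law: T_P/T_S = λ_S/λ_P = 646/1300 = 0.4969.
L_P/L_S = (R_P/R_S)²(T_P/T_S)⁴ = (22.9)²(0.4969)⁴ = 31.98.
F_P/F_S = (L_P/L_S)/(d_P/d_S)² = 31.98/(1.10)² = 26.43.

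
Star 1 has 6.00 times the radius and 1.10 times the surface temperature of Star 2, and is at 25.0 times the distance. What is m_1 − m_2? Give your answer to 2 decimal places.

L_1/L_2 = (6.00)²(1.10)⁴ = 52.71.
F_1/F_2 = (L_1/L_2)/(d_1/d_2)² = 52.71/625.0 = 0.08433.
m_1 − m_2 = −2.5 log₁₀(0.08433) = 2.69.

2.69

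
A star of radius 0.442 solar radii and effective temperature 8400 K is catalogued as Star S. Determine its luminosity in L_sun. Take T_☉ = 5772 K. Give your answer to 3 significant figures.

0.876 L_sun

L/L_☉ = (R/R_☉)² (T/T_☉)⁴ = (0.442)² × (8400/5772)⁴
       = 0.1954 × (1.455)⁴ = 0.1954 × 4.486 = 0.8763.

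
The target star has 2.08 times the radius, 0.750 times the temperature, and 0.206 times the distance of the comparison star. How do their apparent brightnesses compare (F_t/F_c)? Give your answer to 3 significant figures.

32.3

L_t/L_c = (R_t/R_c)²(T_t/T_c)⁴ = (2.08)² × (0.750)⁴ = 1.369.
F_t/F_c = (L_t/L_c)/(d_t/d_c)² = 1.369 / (0.206)² = 32.26.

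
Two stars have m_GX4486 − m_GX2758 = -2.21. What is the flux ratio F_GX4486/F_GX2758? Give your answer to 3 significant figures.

7.66

F_GX4486/F_GX2758 = 10^(−(m_GX4486 − m_GX2758)/2.5) = 10^(2.21/2.5) = 10^0.884 = 7.656.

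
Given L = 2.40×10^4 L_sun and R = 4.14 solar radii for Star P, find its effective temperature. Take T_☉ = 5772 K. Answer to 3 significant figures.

3.53×10^4 K

T/T_☉ = (L/L_☉)^(1/4) / (R/R_☉)^(1/2)
T = 5772 × (2.40×10^4)^(1/4) / √(4.14) = 5772 × 12.45 / 2.035 = 3.531×10^4 K.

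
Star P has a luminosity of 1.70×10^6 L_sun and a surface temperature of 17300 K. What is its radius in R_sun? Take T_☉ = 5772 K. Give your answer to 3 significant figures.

145 R_sun

R/R_☉ = √(L/L_☉) / (T/T_☉)² = √(1.70×10^6) / (2.997)²
       = 1304 / 8.983 = 145.1.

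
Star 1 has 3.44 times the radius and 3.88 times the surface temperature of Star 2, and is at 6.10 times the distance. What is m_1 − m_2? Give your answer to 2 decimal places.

L_1/L_2 = (3.44)²(3.88)⁴ = 2682.
F_1/F_2 = (L_1/L_2)/(d_1/d_2)² = 2682/37.21 = 72.07.
m_1 − m_2 = −2.5 log₁₀(72.07) = -4.64.

-4.64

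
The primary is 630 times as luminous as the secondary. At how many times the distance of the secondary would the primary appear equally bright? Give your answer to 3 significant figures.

Equal flux requires L_p/d_p² = L_s/d_s², so d_p/d_s = √(L_p/L_s)
= √(630) = 25.10.

25.1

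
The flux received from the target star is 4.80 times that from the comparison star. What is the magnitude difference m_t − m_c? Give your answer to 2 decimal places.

m_t − m_c = −2.5 log₁₀(F_t/F_c) = −2.5 log₁₀(4.80) = −2.5 × (0.681) = -1.703.

-1.70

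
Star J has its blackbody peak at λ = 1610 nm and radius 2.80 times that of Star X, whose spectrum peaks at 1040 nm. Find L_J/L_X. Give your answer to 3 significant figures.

Wien's law gives T ∝ 1/λ_max, so T_J/T_X = λ_X/λ_J = 1040/1610 = 0.6460.
Then L ∝ R²T⁴ gives L_J/L_X = (2.80)² × (0.6460)⁴ = 7.840 × 0.1741 = 1.365.

1.37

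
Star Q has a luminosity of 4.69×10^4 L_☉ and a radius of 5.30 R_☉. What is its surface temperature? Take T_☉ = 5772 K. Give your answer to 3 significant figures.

3.69×10^4 K

T/T_☉ = (L/L_☉)^(1/4) / (R/R_☉)^(1/2)
T = 5772 × (4.69×10^4)^(1/4) / √(5.30) = 5772 × 14.72 / 2.302 = 3.690×10^4 K.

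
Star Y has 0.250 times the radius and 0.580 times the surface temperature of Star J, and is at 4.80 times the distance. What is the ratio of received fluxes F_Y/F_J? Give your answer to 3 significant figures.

3.07×10^-4

L_Y/L_J = (R_Y/R_J)²(T_Y/T_J)⁴ = (0.250)² × (0.580)⁴ = 0.007073.
F_Y/F_J = (L_Y/L_J)/(d_Y/d_J)² = 0.007073 / (4.80)² = 3.070×10^-4.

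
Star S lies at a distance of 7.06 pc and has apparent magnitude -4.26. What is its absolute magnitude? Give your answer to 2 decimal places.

-3.50

M = m − 5 log₁₀(d/10 pc) = -4.26 − 5 log₁₀(7.06/10)
  = -4.26 − 5 × -0.151 = -4.26 − -0.76 = -3.50.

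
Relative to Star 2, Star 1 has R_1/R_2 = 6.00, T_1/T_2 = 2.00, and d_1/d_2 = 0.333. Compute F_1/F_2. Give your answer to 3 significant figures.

5.19×10^3

L_1/L_2 = (R_1/R_2)²(T_1/T_2)⁴ = (6.00)² × (2.00)⁴ = 576.0.
F_1/F_2 = (L_1/L_2)/(d_1/d_2)² = 576.0 / (0.333)² = 5194.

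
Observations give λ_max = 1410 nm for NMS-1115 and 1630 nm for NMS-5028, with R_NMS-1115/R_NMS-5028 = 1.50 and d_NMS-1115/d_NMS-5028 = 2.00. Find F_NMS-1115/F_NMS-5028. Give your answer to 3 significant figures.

1.00

Wien's law: T_NMS-1115/T_NMS-5028 = λ_NMS-5028/λ_NMS-1115 = 1630/1410 = 1.156.
L_NMS-1115/L_NMS-5028 = (R_NMS-1115/R_NMS-5028)²(T_NMS-1115/T_NMS-5028)⁴ = (1.50)²(1.156)⁴ = 4.018.
F_NMS-1115/F_NMS-5028 = (L_NMS-1115/L_NMS-5028)/(d_NMS-1115/d_NMS-5028)² = 4.018/(2.00)² = 1.005.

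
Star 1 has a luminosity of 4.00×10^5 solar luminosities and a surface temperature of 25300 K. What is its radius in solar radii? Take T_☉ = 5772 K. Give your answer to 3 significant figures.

32.9 solar radii

R/R_☉ = √(L/L_☉) / (T/T_☉)² = √(4.00×10^5) / (4.383)²
       = 632.5 / 19.21 = 32.92.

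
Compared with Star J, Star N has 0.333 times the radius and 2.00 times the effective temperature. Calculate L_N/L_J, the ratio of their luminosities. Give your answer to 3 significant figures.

From the Stefan–Boltzmann law, L ∝ R²T⁴, so
L_N/L_J = (R_N/R_J)² (T_N/T_J)⁴ = (0.333)² × (2.00)⁴ = 0.1109 × 16.00 = 1.774.

1.77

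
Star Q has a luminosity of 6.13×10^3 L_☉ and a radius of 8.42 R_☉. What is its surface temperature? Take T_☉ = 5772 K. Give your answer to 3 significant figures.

T/T_☉ = (L/L_☉)^(1/4) / (R/R_☉)^(1/2)
T = 5772 × (6.13×10^3)^(1/4) / √(8.42) = 5772 × 8.848 / 2.902 = 1.760×10^4 K.

1.76×10^4 K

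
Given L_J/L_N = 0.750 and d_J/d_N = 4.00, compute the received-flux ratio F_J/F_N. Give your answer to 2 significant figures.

F = L/(4πd²), so F_J/F_N = (L_J/L_N) / (d_J/d_N)²
= 0.750 / (4.00)² = 0.750 / 16.00 = 0.04688.

0.047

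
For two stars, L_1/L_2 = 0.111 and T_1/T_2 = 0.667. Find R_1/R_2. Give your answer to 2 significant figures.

0.75

L ∝ R²T⁴ gives R ∝ √L / T², so
R_1/R_2 = √(0.111) / (0.667)² = 0.3332 / 0.4449 = 0.7489.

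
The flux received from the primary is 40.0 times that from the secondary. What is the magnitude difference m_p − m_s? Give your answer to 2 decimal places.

m_p − m_s = −2.5 log₁₀(F_p/F_s) = −2.5 log₁₀(40.0) = −2.5 × (1.602) = -4.005.

-4.01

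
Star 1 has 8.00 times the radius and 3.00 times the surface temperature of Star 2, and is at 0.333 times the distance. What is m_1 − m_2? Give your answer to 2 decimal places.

-11.67

L_1/L_2 = (8.00)²(3.00)⁴ = 5184.
F_1/F_2 = (L_1/L_2)/(d_1/d_2)² = 5184/0.1109 = 4.675×10^4.
m_1 − m_2 = −2.5 log₁₀(4.675×10^4) = -11.67.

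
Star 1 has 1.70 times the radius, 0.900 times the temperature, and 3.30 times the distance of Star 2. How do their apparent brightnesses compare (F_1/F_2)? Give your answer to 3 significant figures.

0.174

L_1/L_2 = (R_1/R_2)²(T_1/T_2)⁴ = (1.70)² × (0.900)⁴ = 1.896.
F_1/F_2 = (L_1/L_2)/(d_1/d_2)² = 1.896 / (3.30)² = 0.1741.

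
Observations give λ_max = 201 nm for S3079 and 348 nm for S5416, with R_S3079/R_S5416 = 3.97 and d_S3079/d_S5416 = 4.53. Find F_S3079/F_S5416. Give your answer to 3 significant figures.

6.90

Wien's law: T_S3079/T_S5416 = λ_S5416/λ_S3079 = 348/201 = 1.731.
L_S3079/L_S5416 = (R_S3079/R_S5416)²(T_S3079/T_S5416)⁴ = (3.97)²(1.731)⁴ = 141.6.
F_S3079/F_S5416 = (L_S3079/L_S5416)/(d_S3079/d_S5416)² = 141.6/(4.53)² = 6.901.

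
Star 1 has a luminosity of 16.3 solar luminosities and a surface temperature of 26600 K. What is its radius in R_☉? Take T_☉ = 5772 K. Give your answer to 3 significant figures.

0.190 R_☉

R/R_☉ = √(L/L_☉) / (T/T_☉)² = √(16.3) / (4.608)²
       = 4.037 / 21.24 = 0.1901.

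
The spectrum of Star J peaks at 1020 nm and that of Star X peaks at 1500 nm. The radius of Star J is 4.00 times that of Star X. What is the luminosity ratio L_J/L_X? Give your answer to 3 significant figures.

Wien's law gives T ∝ 1/λ_max, so T_J/T_X = λ_X/λ_J = 1500/1020 = 1.471.
Then L ∝ R²T⁴ gives L_J/L_X = (4.00)² × (1.471)⁴ = 16.00 × 4.677 = 74.83.

74.8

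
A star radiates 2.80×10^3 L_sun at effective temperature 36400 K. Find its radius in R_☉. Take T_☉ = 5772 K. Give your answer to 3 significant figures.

1.33 R_☉

R/R_☉ = √(L/L_☉) / (T/T_☉)² = √(2.80×10^3) / (6.306)²
       = 52.92 / 39.77 = 1.331.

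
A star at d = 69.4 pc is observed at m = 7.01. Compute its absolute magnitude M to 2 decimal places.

2.80

M = m − 5 log₁₀(d/10 pc) = 7.01 − 5 log₁₀(69.4/10)
  = 7.01 − 5 × 0.841 = 7.01 − 4.21 = 2.80.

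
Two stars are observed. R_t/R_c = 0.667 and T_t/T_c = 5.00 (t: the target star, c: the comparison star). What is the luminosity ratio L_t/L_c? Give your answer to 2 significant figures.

From the Stefan–Boltzmann law, L ∝ R²T⁴, so
L_t/L_c = (R_t/R_c)² (T_t/T_c)⁴ = (0.667)² × (5.00)⁴ = 0.4449 × 625.0 = 278.1.

2.8×10^2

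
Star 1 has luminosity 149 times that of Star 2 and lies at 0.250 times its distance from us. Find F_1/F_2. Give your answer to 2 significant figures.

2.4×10^3

F = L/(4πd²), so F_1/F_2 = (L_1/L_2) / (d_1/d_2)²
= 149 / (0.250)² = 149 / 0.06250 = 2384.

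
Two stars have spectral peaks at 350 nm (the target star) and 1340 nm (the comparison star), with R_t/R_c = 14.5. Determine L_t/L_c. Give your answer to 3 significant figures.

4.52×10^4

Wien's law gives T ∝ 1/λ_max, so T_t/T_c = λ_c/λ_t = 1340/350 = 3.829.
Then L ∝ R²T⁴ gives L_t/L_c = (14.5)² × (3.829)⁴ = 210.2 × 214.9 = 4.517×10^4.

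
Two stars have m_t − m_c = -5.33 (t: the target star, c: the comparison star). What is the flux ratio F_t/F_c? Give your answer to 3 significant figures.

F_t/F_c = 10^(−(m_t − m_c)/2.5) = 10^(5.33/2.5) = 10^2.132 = 135.5.

136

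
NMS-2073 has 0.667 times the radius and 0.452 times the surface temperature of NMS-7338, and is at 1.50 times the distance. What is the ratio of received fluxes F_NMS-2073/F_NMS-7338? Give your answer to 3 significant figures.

0.00825

L_NMS-2073/L_NMS-7338 = (R_NMS-2073/R_NMS-7338)²(T_NMS-2073/T_NMS-7338)⁴ = (0.667)² × (0.452)⁴ = 0.01857.
F_NMS-2073/F_NMS-7338 = (L_NMS-2073/L_NMS-7338)/(d_NMS-2073/d_NMS-7338)² = 0.01857 / (1.50)² = 0.008253.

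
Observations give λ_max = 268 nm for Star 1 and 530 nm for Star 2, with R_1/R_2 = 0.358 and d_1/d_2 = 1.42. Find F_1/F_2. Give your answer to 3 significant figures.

Wien's law: T_1/T_2 = λ_2/λ_1 = 530/268 = 1.978.
L_1/L_2 = (R_1/R_2)²(T_1/T_2)⁴ = (0.358)²(1.978)⁴ = 1.960.
F_1/F_2 = (L_1/L_2)/(d_1/d_2)² = 1.960/(1.42)² = 0.9722.

0.972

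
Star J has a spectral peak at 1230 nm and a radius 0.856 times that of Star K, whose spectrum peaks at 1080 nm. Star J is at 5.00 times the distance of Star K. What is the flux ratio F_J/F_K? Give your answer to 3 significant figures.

0.0174

Wien's law: T_J/T_K = λ_K/λ_J = 1080/1230 = 0.8780.
L_J/L_K = (R_J/R_K)²(T_J/T_K)⁴ = (0.856)²(0.8780)⁴ = 0.4355.
F_J/F_K = (L_J/L_K)/(d_J/d_K)² = 0.4355/(5.00)² = 0.01742.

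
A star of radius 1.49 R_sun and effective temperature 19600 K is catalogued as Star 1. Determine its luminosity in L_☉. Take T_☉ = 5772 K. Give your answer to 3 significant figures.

295 L_☉

L/L_☉ = (R/R_☉)² (T/T_☉)⁴ = (1.49)² × (19600/5772)⁴
       = 2.220 × (3.396)⁴ = 2.220 × 133.0 = 295.2.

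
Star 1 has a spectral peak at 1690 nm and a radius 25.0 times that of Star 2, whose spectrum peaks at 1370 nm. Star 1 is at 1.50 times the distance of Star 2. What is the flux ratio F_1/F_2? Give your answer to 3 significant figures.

Wien's law: T_1/T_2 = λ_2/λ_1 = 1370/1690 = 0.8107.
L_1/L_2 = (R_1/R_2)²(T_1/T_2)⁴ = (25.0)²(0.8107)⁴ = 269.9.
F_1/F_2 = (L_1/L_2)/(d_1/d_2)² = 269.9/(1.50)² = 120.0.

120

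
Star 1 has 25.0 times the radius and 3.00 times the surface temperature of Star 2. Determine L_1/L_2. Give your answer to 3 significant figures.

From the Stefan–Boltzmann law, L ∝ R²T⁴, so
L_1/L_2 = (R_1/R_2)² (T_1/T_2)⁴ = (25.0)² × (3.00)⁴ = 625.0 × 81.00 = 5.062×10^4.

5.06×10^4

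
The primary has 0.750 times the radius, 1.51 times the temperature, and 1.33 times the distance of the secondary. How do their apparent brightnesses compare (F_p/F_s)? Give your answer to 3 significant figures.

1.65

L_p/L_s = (R_p/R_s)²(T_p/T_s)⁴ = (0.750)² × (1.51)⁴ = 2.924.
F_p/F_s = (L_p/L_s)/(d_p/d_s)² = 2.924 / (1.33)² = 1.653.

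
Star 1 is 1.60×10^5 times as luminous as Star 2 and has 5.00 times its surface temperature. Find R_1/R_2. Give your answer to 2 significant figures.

L ∝ R²T⁴ gives R ∝ √L / T², so
R_1/R_2 = √(1.60×10^5) / (5.00)² = 400.0 / 25.00 = 16.00.

16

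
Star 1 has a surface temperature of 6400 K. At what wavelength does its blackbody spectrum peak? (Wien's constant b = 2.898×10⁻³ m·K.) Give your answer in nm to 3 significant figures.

453 nm

λ_max = b/T = 2.898×10⁻³ / 6400 = 4.53×10^-7 m = 452.8 nm.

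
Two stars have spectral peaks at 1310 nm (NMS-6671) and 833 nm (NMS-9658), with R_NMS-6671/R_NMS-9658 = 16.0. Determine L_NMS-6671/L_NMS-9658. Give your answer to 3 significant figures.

41.9

Wien's law gives T ∝ 1/λ_max, so T_NMS-6671/T_NMS-9658 = λ_NMS-9658/λ_NMS-6671 = 833/1310 = 0.6359.
Then L ∝ R²T⁴ gives L_NMS-6671/L_NMS-9658 = (16.0)² × (0.6359)⁴ = 256.0 × 0.1635 = 41.85.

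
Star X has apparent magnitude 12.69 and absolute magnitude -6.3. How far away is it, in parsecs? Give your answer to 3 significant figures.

m − M = 5 log₁₀(d/10 pc)
12.69 − (-6.3) = 18.99 = 5 log₁₀(d/10)
d = 10 × 10^(18.99/5) = 10 × 10^3.798 = 6.281×10^4 pc.

6.28×10^4 pc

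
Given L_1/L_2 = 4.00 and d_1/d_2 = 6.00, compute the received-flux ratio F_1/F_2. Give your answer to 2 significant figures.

0.11

F = L/(4πd²), so F_1/F_2 = (L_1/L_2) / (d_1/d_2)²
= 4.00 / (6.00)² = 4.00 / 36.00 = 0.1111.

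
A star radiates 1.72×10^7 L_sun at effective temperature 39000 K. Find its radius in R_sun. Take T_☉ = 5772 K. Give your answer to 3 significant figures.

90.8 R_sun

R/R_☉ = √(L/L_☉) / (T/T_☉)² = √(1.72×10^7) / (6.757)²
       = 4147 / 45.65 = 90.84.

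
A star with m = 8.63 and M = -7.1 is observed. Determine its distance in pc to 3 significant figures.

m − M = 5 log₁₀(d/10 pc)
8.63 − (-7.1) = 15.73 = 5 log₁₀(d/10)
d = 10 × 10^(15.73/5) = 10 × 10^3.146 = 1.400×10^4 pc.

1.40×10^4 pc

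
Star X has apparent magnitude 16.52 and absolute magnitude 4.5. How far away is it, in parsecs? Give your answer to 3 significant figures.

2.54×10^3 pc

m − M = 5 log₁₀(d/10 pc)
16.52 − (4.5) = 12.02 = 5 log₁₀(d/10)
d = 10 × 10^(12.02/5) = 10 × 10^2.404 = 2535 pc.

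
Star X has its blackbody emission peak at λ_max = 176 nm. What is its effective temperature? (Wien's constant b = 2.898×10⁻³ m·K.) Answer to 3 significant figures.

T = b/λ_max = 2.898×10⁻³ / (176×10⁻⁹) = 1.647×10^4 K.

1.65×10^4 K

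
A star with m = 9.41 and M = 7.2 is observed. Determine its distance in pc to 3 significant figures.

27.7 pc

m − M = 5 log₁₀(d/10 pc)
9.41 − (7.2) = 2.21 = 5 log₁₀(d/10)
d = 10 × 10^(2.21/5) = 10 × 10^0.442 = 27.67 pc.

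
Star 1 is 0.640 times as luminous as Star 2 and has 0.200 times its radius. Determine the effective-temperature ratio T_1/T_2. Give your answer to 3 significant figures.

2.00

L ∝ R²T⁴ gives T ∝ (L/R²)^(1/4), so
T_1/T_2 = (0.640 / 0.200²)^(1/4) = (16.00)^(1/4) = 2.000.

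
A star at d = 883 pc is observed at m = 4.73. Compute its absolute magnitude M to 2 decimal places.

-5.00

M = m − 5 log₁₀(d/10 pc) = 4.73 − 5 log₁₀(883/10)
  = 4.73 − 5 × 1.946 = 4.73 − 9.73 = -5.00.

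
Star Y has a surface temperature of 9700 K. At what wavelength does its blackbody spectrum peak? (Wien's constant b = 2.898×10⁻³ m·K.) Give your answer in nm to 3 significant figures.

λ_max = b/T = 2.898×10⁻³ / 9700 = 2.99×10^-7 m = 298.8 nm.

299 nm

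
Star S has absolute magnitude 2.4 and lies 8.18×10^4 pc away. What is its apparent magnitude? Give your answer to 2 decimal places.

m = M + 5 log₁₀(d/10 pc) = 2.4 + 5 log₁₀(8.18×10^4/10)
  = 2.4 + 5 × 3.913 = 2.4 + 19.56 = 21.96.

21.96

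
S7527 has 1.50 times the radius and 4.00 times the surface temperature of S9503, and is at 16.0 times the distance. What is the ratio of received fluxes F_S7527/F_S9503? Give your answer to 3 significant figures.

2.25

L_S7527/L_S9503 = (R_S7527/R_S9503)²(T_S7527/T_S9503)⁴ = (1.50)² × (4.00)⁴ = 576.0.
F_S7527/F_S9503 = (L_S7527/L_S9503)/(d_S7527/d_S9503)² = 576.0 / (16.0)² = 2.250.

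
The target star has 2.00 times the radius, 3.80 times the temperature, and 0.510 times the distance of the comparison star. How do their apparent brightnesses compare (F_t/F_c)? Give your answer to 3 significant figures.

3.21×10^3

L_t/L_c = (R_t/R_c)²(T_t/T_c)⁴ = (2.00)² × (3.80)⁴ = 834.1.
F_t/F_c = (L_t/L_c)/(d_t/d_c)² = 834.1 / (0.510)² = 3207.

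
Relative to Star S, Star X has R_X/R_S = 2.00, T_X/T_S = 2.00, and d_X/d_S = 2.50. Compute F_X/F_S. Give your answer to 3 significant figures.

L_X/L_S = (R_X/R_S)²(T_X/T_S)⁴ = (2.00)² × (2.00)⁴ = 64.00.
F_X/F_S = (L_X/L_S)/(d_X/d_S)² = 64.00 / (2.50)² = 10.24.

10.2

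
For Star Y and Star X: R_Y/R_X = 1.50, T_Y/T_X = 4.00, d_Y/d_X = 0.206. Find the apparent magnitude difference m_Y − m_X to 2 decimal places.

L_Y/L_X = (1.50)²(4.00)⁴ = 576.0.
F_Y/F_X = (L_Y/L_X)/(d_Y/d_X)² = 576.0/0.04244 = 1.357×10^4.
m_Y − m_X = −2.5 log₁₀(1.357×10^4) = -10.33.

-10.33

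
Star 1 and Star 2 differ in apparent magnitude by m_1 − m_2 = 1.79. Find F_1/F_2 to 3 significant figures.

F_1/F_2 = 10^(−(m_1 − m_2)/2.5) = 10^(-1.79/2.5) = 10^-0.716 = 0.1923.

0.192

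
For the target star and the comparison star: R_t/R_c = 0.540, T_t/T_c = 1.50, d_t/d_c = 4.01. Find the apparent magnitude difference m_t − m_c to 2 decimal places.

L_t/L_c = (0.540)²(1.50)⁴ = 1.476.
F_t/F_c = (L_t/L_c)/(d_t/d_c)² = 1.476/16.08 = 0.09180.
m_t − m_c = −2.5 log₁₀(0.09180) = 2.59.

2.59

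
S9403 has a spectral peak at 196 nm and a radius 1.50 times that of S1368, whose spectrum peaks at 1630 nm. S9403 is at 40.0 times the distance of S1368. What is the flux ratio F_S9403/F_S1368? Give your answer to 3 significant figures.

6.73

Wien's law: T_S9403/T_S1368 = λ_S1368/λ_S9403 = 1630/196 = 8.316.
L_S9403/L_S1368 = (R_S9403/R_S1368)²(T_S9403/T_S1368)⁴ = (1.50)²(8.316)⁴ = 1.076×10^4.
F_S9403/F_S1368 = (L_S9403/L_S1368)/(d_S9403/d_S1368)² = 1.076×10^4/(40.0)² = 6.726.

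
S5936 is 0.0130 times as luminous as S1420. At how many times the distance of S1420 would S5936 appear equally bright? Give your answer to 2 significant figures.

0.11

Equal flux requires L_S5936/d_S5936² = L_S1420/d_S1420², so d_S5936/d_S1420 = √(L_S5936/L_S1420)
= √(0.0130) = 0.1140.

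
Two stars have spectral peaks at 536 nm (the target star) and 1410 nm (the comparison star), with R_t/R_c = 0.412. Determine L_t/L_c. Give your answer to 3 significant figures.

Wien's law gives T ∝ 1/λ_max, so T_t/T_c = λ_c/λ_t = 1410/536 = 2.631.
Then L ∝ R²T⁴ gives L_t/L_c = (0.412)² × (2.631)⁴ = 0.1697 × 47.89 = 8.129.

8.13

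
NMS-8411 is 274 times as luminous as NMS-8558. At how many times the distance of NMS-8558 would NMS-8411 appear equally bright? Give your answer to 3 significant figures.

Equal flux requires L_NMS-8411/d_NMS-8411² = L_NMS-8558/d_NMS-8558², so d_NMS-8411/d_NMS-8558 = √(L_NMS-8411/L_NMS-8558)
= √(274) = 16.55.

16.6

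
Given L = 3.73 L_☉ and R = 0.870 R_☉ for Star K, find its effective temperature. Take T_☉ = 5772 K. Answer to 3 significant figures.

8.60×10^3 K

T/T_☉ = (L/L_☉)^(1/4) / (R/R_☉)^(1/2)
T = 5772 × (3.73)^(1/4) / √(0.870) = 5772 × 1.390 / 0.9327 = 8600 K.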